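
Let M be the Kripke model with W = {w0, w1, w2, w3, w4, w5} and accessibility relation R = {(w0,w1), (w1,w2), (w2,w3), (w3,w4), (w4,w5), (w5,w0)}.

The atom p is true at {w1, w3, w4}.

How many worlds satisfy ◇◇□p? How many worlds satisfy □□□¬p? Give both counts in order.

3 and 3

For ◇◇□p:
w0: successors {w1}; ◇□p there: w1:T. ✓
w1: successors {w2}; ◇□p there: w2:T. ✓
w2: successors {w3}; ◇□p there: w3:F. ✗
w3: successors {w4}; ◇□p there: w4:F. ✗
w4: successors {w5}; ◇□p there: w5:T. ✓
w5: successors {w0}; ◇□p there: w0:F. ✗
— 3 worlds.
For □□□¬p:
w0: successors {w1}; □□¬p there: w1:F. ✗
w1: successors {w2}; □□¬p there: w2:F. ✗
w2: successors {w3}; □□¬p there: w3:T. ✓
w3: successors {w4}; □□¬p there: w4:T. ✓
w4: successors {w5}; □□¬p there: w5:F. ✗
w5: successors {w0}; □□¬p there: w0:T. ✓
— 3 worlds.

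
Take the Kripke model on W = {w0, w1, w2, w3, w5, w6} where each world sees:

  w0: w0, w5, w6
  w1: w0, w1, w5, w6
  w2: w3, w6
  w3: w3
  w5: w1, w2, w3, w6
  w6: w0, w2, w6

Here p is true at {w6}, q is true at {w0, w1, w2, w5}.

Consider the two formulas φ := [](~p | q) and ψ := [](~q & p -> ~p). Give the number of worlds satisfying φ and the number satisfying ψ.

1 and 1

For [](~p | q):
w0: successors {w0, w5, w6}; ~p | q there: w0:T, w5:T, w6:F. ✗
w1: successors {w0, w1, w5, w6}; ~p | q there: w0:T, w1:T, w5:T, w6:F. ✗
w2: successors {w3, w6}; ~p | q there: w3:T, w6:F. ✗
w3: successors {w3}; ~p | q there: w3:T. ✓
w5: successors {w1, w2, w3, w6}; ~p | q there: w1:T, w2:T, w3:T, w6:F. ✗
w6: successors {w0, w2, w6}; ~p | q there: w0:T, w2:T, w6:F. ✗
— 1 world.
For [](~q & p -> ~p):
w0: successors {w0, w5, w6}; ~q & p -> ~p there: w0:T, w5:T, w6:F. ✗
w1: successors {w0, w1, w5, w6}; ~q & p -> ~p there: w0:T, w1:T, w5:T, w6:F. ✗
w2: successors {w3, w6}; ~q & p -> ~p there: w3:T, w6:F. ✗
w3: successors {w3}; ~q & p -> ~p there: w3:T. ✓
w5: successors {w1, w2, w3, w6}; ~q & p -> ~p there: w1:T, w2:T, w3:T, w6:F. ✗
w6: successors {w0, w2, w6}; ~q & p -> ~p there: w0:T, w2:T, w6:F. ✗
— 1 world.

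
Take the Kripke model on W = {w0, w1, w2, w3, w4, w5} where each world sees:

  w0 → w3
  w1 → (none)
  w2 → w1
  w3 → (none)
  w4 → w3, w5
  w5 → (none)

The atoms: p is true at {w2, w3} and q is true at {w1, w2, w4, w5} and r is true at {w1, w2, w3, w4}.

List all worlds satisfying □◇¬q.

w0: successors {w3}; ◇¬q there: w3:F. ✗
w1: no successors, so □◇¬q holds vacuously. ✓
w2: successors {w1}; ◇¬q there: w1:F. ✗
w3: no successors, so □◇¬q holds vacuously. ✓
w4: successors {w3, w5}; ◇¬q there: w3:F, w5:F. ✗
w5: no successors, so □◇¬q holds vacuously. ✓

{w1, w3, w5}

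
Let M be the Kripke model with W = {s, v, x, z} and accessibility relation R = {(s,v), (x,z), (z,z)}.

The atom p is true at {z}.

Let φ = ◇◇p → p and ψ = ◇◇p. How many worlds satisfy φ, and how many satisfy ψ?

3 and 2

For ◇◇p → p:
s: ◇◇p is F, p is F. ✓
v: ◇◇p is F, p is F. ✓
x: ◇◇p is T, p is F. ✗
z: ◇◇p is T, p is T. ✓
— 3 worlds.
For ◇◇p:
s: successors {v}; ◇p there: v:F. ✗
v: no successors, so ◇◇p fails. ✗
x: successors {z}; ◇p there: z:T. ✓
z: successors {z}; ◇p there: z:T. ✓
— 2 worlds.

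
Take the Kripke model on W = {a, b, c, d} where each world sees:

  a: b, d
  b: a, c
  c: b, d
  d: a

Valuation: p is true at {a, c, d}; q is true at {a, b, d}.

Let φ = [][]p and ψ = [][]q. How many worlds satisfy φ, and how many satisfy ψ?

For [][]p:
a: successors {b, d}; []p there: b:T, d:T. ✓
b: successors {a, c}; []p there: a:F, c:F. ✗
c: successors {b, d}; []p there: b:T, d:T. ✓
d: successors {a}; []p there: a:F. ✗
— 2 worlds.
For [][]q:
a: successors {b, d}; []q there: b:F, d:T. ✗
b: successors {a, c}; []q there: a:T, c:T. ✓
c: successors {b, d}; []q there: b:F, d:T. ✗
d: successors {a}; []q there: a:T. ✓
— 2 worlds.

2 and 2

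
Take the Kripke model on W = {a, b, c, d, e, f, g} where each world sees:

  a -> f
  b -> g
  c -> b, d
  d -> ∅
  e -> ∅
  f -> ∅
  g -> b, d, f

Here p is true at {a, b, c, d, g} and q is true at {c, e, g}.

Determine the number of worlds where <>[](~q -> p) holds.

3

a: successors {f}; [](~q -> p) there: f:T. ✓
b: successors {g}; [](~q -> p) there: g:F. ✗
c: successors {b, d}; [](~q -> p) there: b:T, d:T. ✓
d: no successors, so <>[](~q -> p) fails. ✗
e: no successors, so <>[](~q -> p) fails. ✗
f: no successors, so <>[](~q -> p) fails. ✗
g: successors {b, d, f}; [](~q -> p) there: b:T, d:T, f:T. ✓
Satisfying worlds: {a, c, g}.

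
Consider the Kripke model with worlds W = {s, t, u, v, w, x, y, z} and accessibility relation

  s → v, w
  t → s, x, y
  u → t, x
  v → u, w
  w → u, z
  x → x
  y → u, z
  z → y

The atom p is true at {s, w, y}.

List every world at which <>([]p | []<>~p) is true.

{s, t, u, v, w, x, y}

s: successors {v, w}; []p | []<>~p there: v:T, w:F. ✓
t: successors {s, x, y}; []p | []<>~p there: s:T, x:T, y:F. ✓
u: successors {t, x}; []p | []<>~p there: t:T, x:T. ✓
v: successors {u, w}; []p | []<>~p there: u:T, w:F. ✓
w: successors {u, z}; []p | []<>~p there: u:T, z:T. ✓
x: successors {x}; []p | []<>~p there: x:T. ✓
y: successors {u, z}; []p | []<>~p there: u:T, z:T. ✓
z: successors {y}; []p | []<>~p there: y:F. ✗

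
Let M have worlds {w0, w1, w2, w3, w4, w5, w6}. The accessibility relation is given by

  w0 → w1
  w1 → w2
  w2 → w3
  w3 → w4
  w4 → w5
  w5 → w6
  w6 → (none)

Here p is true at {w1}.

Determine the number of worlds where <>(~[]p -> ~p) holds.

5

w0: successors {w1}; ~[]p -> ~p there: w1:F. ✗
w1: successors {w2}; ~[]p -> ~p there: w2:T. ✓
w2: successors {w3}; ~[]p -> ~p there: w3:T. ✓
w3: successors {w4}; ~[]p -> ~p there: w4:T. ✓
w4: successors {w5}; ~[]p -> ~p there: w5:T. ✓
w5: successors {w6}; ~[]p -> ~p there: w6:T. ✓
w6: no successors, so <>(~[]p -> ~p) fails. ✗
Satisfying worlds: {w1, w2, w3, w4, w5}.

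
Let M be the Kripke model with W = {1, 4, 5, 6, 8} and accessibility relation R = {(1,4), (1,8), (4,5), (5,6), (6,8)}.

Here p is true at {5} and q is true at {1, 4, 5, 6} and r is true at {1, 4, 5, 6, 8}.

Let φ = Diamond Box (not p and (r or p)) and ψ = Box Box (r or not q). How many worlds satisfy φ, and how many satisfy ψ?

For Diamond Box (not p and (r or p)):
1: successors {4, 8}; Box (not p and (r or p)) there: 4:F, 8:T. ✓
4: successors {5}; Box (not p and (r or p)) there: 5:T. ✓
5: successors {6}; Box (not p and (r or p)) there: 6:T. ✓
6: successors {8}; Box (not p and (r or p)) there: 8:T. ✓
8: no successors, so Diamond Box (not p and (r or p)) fails. ✗
— 4 worlds.
For Box Box (r or not q):
1: successors {4, 8}; Box (r or not q) there: 4:T, 8:T. ✓
4: successors {5}; Box (r or not q) there: 5:T. ✓
5: successors {6}; Box (r or not q) there: 6:T. ✓
6: successors {8}; Box (r or not q) there: 8:T. ✓
8: no successors, so Box Box (r or not q) holds vacuously. ✓
— 5 worlds.

4 and 5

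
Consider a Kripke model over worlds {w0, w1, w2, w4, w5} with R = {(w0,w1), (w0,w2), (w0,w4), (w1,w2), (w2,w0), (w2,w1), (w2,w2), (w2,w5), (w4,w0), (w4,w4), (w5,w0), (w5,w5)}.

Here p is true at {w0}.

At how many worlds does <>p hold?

3

w0: successors {w1, w2, w4}; p there: w1:F, w2:F, w4:F. ✗
w1: successors {w2}; p there: w2:F. ✗
w2: successors {w0, w1, w2, w5}; p there: w0:T, w1:F, w2:F, w5:F. ✓
w4: successors {w0, w4}; p there: w0:T, w4:F. ✓
w5: successors {w0, w5}; p there: w0:T, w5:F. ✓
Satisfying worlds: {w2, w4, w5}.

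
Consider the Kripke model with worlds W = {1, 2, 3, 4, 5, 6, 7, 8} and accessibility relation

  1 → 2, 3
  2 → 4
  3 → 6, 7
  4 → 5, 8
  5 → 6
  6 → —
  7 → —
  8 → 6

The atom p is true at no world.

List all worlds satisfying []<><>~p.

{2, 6, 7}

1: successors {2, 3}; <><>~p there: 2:T, 3:F. ✗
2: successors {4}; <><>~p there: 4:T. ✓
3: successors {6, 7}; <><>~p there: 6:F, 7:F. ✗
4: successors {5, 8}; <><>~p there: 5:F, 8:F. ✗
5: successors {6}; <><>~p there: 6:F. ✗
6: no successors, so []<><>~p holds vacuously. ✓
7: no successors, so []<><>~p holds vacuously. ✓
8: successors {6}; <><>~p there: 6:F. ✗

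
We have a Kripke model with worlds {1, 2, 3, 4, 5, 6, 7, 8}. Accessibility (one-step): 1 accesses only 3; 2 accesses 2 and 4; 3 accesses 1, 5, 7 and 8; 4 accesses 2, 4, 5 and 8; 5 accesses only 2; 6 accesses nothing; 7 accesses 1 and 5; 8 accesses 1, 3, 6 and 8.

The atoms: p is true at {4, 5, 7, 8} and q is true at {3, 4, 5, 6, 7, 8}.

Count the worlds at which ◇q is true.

6

1: successors {3}; q there: 3:T. ✓
2: successors {2, 4}; q there: 2:F, 4:T. ✓
3: successors {1, 5, 7, 8}; q there: 1:F, 5:T, 7:T, 8:T. ✓
4: successors {2, 4, 5, 8}; q there: 2:F, 4:T, 5:T, 8:T. ✓
5: successors {2}; q there: 2:F. ✗
6: no successors, so ◇q fails. ✗
7: successors {1, 5}; q there: 1:F, 5:T. ✓
8: successors {1, 3, 6, 8}; q there: 1:F, 3:T, 6:T, 8:T. ✓
Satisfying worlds: {1, 2, 3, 4, 7, 8}.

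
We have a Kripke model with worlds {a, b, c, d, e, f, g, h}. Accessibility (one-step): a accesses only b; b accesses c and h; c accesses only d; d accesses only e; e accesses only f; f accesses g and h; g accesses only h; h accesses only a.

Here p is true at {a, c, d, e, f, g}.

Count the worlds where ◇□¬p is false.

a: successors {b}; □¬p there: b:F. ✗
b: successors {c, h}; □¬p there: c:F, h:F. ✗
c: successors {d}; □¬p there: d:F. ✗
d: successors {e}; □¬p there: e:F. ✗
e: successors {f}; □¬p there: f:F. ✗
f: successors {g, h}; □¬p there: g:T, h:F. ✓
g: successors {h}; □¬p there: h:F. ✗
h: successors {a}; □¬p there: a:T. ✓
Satisfying worlds: {f, h}.
So ◇□¬p fails at the other 6 worlds.

6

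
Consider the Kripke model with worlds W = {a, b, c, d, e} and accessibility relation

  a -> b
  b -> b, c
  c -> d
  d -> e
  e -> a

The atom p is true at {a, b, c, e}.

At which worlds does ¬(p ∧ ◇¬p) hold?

{a, b, d, e}

a: p ∧ ◇¬p is F. ✓
b: p ∧ ◇¬p is F. ✓
c: p ∧ ◇¬p is T. ✗
d: p ∧ ◇¬p is F. ✓
e: p ∧ ◇¬p is F. ✓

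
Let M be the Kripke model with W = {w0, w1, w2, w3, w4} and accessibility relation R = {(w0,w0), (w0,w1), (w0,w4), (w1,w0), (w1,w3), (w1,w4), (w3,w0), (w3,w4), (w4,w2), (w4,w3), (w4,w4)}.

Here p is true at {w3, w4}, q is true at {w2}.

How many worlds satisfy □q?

w0: successors {w0, w1, w4}; q there: w0:F, w1:F, w4:F. ✗
w1: successors {w0, w3, w4}; q there: w0:F, w3:F, w4:F. ✗
w2: no successors, so □q holds vacuously. ✓
w3: successors {w0, w4}; q there: w0:F, w4:F. ✗
w4: successors {w2, w3, w4}; q there: w2:T, w3:F, w4:F. ✗
Satisfying worlds: {w2}.

1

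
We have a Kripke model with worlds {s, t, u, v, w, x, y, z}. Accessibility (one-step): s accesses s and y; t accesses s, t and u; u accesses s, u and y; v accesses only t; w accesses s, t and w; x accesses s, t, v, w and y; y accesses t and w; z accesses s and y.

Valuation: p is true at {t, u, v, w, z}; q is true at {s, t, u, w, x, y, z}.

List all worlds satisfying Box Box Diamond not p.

s: successors {s, y}; Box Diamond not p there: s:F, y:T. ✗
t: successors {s, t, u}; Box Diamond not p there: s:F, t:T, u:F. ✗
u: successors {s, u, y}; Box Diamond not p there: s:F, u:F, y:T. ✗
v: successors {t}; Box Diamond not p there: t:T. ✓
w: successors {s, t, w}; Box Diamond not p there: s:F, t:T, w:T. ✗
x: successors {s, t, v, w, y}; Box Diamond not p there: s:F, t:T, v:T, w:T, y:T. ✗
y: successors {t, w}; Box Diamond not p there: t:T, w:T. ✓
z: successors {s, y}; Box Diamond not p there: s:F, y:T. ✗

{v, y}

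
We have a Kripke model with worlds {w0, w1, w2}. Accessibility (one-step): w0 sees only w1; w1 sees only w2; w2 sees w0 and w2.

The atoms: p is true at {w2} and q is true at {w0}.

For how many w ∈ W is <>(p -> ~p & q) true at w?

2

w0: successors {w1}; p -> ~p & q there: w1:T. ✓
w1: successors {w2}; p -> ~p & q there: w2:F. ✗
w2: successors {w0, w2}; p -> ~p & q there: w0:T, w2:F. ✓
Satisfying worlds: {w0, w2}.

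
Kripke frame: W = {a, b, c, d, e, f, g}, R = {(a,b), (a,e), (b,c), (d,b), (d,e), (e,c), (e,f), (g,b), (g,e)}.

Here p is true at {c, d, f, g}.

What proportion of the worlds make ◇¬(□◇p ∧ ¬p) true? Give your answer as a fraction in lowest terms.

5/7

a: successors {b, e}; ¬(□◇p ∧ ¬p) there: b:T, e:T. ✓
b: successors {c}; ¬(□◇p ∧ ¬p) there: c:T. ✓
c: no successors, so ◇¬(□◇p ∧ ¬p) fails. ✗
d: successors {b, e}; ¬(□◇p ∧ ¬p) there: b:T, e:T. ✓
e: successors {c, f}; ¬(□◇p ∧ ¬p) there: c:T, f:T. ✓
f: no successors, so ◇¬(□◇p ∧ ¬p) fails. ✗
g: successors {b, e}; ¬(□◇p ∧ ¬p) there: b:T, e:T. ✓
That's 5 of 7 worlds, so 5/7.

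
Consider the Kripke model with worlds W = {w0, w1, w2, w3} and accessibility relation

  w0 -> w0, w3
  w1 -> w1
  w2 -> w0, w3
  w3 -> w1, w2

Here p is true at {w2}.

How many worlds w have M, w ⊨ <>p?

1

w0: successors {w0, w3}; p there: w0:F, w3:F. ✗
w1: successors {w1}; p there: w1:F. ✗
w2: successors {w0, w3}; p there: w0:F, w3:F. ✗
w3: successors {w1, w2}; p there: w1:F, w2:T. ✓
Satisfying worlds: {w3}.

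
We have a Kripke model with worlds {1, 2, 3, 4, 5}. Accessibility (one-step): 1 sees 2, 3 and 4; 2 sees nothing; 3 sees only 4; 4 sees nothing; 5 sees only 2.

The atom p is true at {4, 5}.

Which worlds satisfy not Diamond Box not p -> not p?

{1, 2, 3, 5}

1: not Diamond Box not p is F, not p is T. ✓
2: not Diamond Box not p is T, not p is T. ✓
3: not Diamond Box not p is F, not p is T. ✓
4: not Diamond Box not p is T, not p is F. ✗
5: not Diamond Box not p is F, not p is F. ✓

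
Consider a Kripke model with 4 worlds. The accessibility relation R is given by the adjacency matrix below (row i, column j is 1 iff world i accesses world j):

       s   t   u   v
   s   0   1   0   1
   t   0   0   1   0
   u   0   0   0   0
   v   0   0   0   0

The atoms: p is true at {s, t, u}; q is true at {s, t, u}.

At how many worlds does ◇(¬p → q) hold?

2

s: successors {t, v}; ¬p → q there: t:T, v:F. ✓
t: successors {u}; ¬p → q there: u:T. ✓
u: no successors, so ◇(¬p → q) fails. ✗
v: no successors, so ◇(¬p → q) fails. ✗
Satisfying worlds: {s, t}.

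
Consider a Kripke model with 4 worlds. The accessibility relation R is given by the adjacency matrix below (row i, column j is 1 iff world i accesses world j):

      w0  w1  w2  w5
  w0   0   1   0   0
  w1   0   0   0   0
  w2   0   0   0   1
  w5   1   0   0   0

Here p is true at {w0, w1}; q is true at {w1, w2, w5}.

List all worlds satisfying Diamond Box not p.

w0: successors {w1}; Box not p there: w1:T. ✓
w1: no successors, so Diamond Box not p fails. ✗
w2: successors {w5}; Box not p there: w5:F. ✗
w5: successors {w0}; Box not p there: w0:F. ✗

{w0}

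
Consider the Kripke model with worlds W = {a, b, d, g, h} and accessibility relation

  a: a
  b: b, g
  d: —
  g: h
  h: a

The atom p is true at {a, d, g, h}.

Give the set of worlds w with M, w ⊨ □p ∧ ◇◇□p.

{a, g, h}

a: □p is T, ◇◇□p is T. ✓
b: □p is F, ◇◇□p is T. ✗
d: □p is T, ◇◇□p is F. ✗
g: □p is T, ◇◇□p is T. ✓
h: □p is T, ◇◇□p is T. ✓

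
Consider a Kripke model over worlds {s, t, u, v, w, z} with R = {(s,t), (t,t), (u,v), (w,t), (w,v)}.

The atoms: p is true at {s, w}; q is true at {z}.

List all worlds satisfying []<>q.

s: successors {t}; <>q there: t:F. ✗
t: successors {t}; <>q there: t:F. ✗
u: successors {v}; <>q there: v:F. ✗
v: no successors, so []<>q holds vacuously. ✓
w: successors {t, v}; <>q there: t:F, v:F. ✗
z: no successors, so []<>q holds vacuously. ✓

{v, z}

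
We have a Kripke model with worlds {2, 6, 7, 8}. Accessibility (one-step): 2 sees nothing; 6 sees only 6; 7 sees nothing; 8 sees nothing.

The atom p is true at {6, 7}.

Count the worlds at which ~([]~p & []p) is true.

2: []~p & []p is T. ✗
6: []~p & []p is F. ✓
7: []~p & []p is T. ✗
8: []~p & []p is T. ✗
Satisfying worlds: {6}.

1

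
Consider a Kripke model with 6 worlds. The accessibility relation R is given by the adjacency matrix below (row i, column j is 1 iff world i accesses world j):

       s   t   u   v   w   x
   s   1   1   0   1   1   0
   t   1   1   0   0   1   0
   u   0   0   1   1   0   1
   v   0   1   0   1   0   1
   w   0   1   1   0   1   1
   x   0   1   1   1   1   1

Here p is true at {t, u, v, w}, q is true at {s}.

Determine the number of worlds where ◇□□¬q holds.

s: successors {s, t, v, w}; □□¬q there: s:F, t:F, v:F, w:F. ✗
t: successors {s, t, w}; □□¬q there: s:F, t:F, w:F. ✗
u: successors {u, v, x}; □□¬q there: u:T, v:F, x:F. ✓
v: successors {t, v, x}; □□¬q there: t:F, v:F, x:F. ✗
w: successors {t, u, w, x}; □□¬q there: t:F, u:T, w:F, x:F. ✓
x: successors {t, u, v, w, x}; □□¬q there: t:F, u:T, v:F, w:F, x:F. ✓
Satisfying worlds: {u, w, x}.

3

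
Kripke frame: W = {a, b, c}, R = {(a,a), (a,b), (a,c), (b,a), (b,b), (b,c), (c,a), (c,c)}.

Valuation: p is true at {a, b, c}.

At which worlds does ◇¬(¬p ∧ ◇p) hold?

a: successors {a, b, c}; ¬(¬p ∧ ◇p) there: a:T, b:T, c:T. ✓
b: successors {a, b, c}; ¬(¬p ∧ ◇p) there: a:T, b:T, c:T. ✓
c: successors {a, c}; ¬(¬p ∧ ◇p) there: a:T, c:T. ✓

{a, b, c}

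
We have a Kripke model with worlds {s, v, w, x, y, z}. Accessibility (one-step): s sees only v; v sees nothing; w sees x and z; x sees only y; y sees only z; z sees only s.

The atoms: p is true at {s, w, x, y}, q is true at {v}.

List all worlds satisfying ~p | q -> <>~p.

s: ~p | q is F, <>~p is T. ✓
v: ~p | q is T, <>~p is F. ✗
w: ~p | q is F, <>~p is T. ✓
x: ~p | q is F, <>~p is F. ✓
y: ~p | q is F, <>~p is T. ✓
z: ~p | q is T, <>~p is F. ✗

{s, w, x, y}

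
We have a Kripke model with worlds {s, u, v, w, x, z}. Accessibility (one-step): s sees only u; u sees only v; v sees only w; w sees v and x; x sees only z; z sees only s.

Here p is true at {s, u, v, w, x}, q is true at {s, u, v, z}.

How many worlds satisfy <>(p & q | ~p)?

5

s: successors {u}; p & q | ~p there: u:T. ✓
u: successors {v}; p & q | ~p there: v:T. ✓
v: successors {w}; p & q | ~p there: w:F. ✗
w: successors {v, x}; p & q | ~p there: v:T, x:F. ✓
x: successors {z}; p & q | ~p there: z:T. ✓
z: successors {s}; p & q | ~p there: s:T. ✓
Satisfying worlds: {s, u, w, x, z}.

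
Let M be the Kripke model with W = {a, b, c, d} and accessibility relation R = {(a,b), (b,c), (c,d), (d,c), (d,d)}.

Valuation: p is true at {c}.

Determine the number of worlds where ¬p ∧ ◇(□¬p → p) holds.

3

a: ¬p is T, ◇(□¬p → p) is T. ✓
b: ¬p is T, ◇(□¬p → p) is T. ✓
c: ¬p is F, ◇(□¬p → p) is T. ✗
d: ¬p is T, ◇(□¬p → p) is T. ✓
Satisfying worlds: {a, b, d}.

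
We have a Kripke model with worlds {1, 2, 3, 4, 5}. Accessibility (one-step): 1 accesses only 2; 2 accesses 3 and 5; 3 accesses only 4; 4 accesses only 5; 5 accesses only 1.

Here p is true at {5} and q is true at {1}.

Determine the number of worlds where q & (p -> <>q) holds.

1

1: q is T, p -> <>q is T. ✓
2: q is F, p -> <>q is T. ✗
3: q is F, p -> <>q is T. ✗
4: q is F, p -> <>q is T. ✗
5: q is F, p -> <>q is T. ✗
Satisfying worlds: {1}.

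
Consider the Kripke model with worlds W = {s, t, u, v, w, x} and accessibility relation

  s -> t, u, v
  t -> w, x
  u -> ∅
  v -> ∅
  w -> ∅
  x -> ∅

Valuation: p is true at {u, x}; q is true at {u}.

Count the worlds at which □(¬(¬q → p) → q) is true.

s: successors {t, u, v}; ¬(¬q → p) → q there: t:F, u:T, v:F. ✗
t: successors {w, x}; ¬(¬q → p) → q there: w:F, x:T. ✗
u: no successors, so □(¬(¬q → p) → q) holds vacuously. ✓
v: no successors, so □(¬(¬q → p) → q) holds vacuously. ✓
w: no successors, so □(¬(¬q → p) → q) holds vacuously. ✓
x: no successors, so □(¬(¬q → p) → q) holds vacuously. ✓
Satisfying worlds: {u, v, w, x}.

4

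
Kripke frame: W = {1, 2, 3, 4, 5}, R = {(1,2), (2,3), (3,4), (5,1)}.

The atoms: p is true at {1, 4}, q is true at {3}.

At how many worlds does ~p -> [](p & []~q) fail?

1

1: ~p is F, [](p & []~q) is F. ✓
2: ~p is T, [](p & []~q) is F. ✗
3: ~p is T, [](p & []~q) is T. ✓
4: ~p is F, [](p & []~q) is T. ✓
5: ~p is T, [](p & []~q) is T. ✓
Satisfying worlds: {1, 3, 4, 5}.
So ~p -> [](p & []~q) fails at the other 1 world.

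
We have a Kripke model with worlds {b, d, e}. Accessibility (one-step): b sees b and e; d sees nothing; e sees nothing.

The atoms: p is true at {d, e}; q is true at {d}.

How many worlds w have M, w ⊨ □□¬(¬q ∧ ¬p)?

2

b: successors {b, e}; □¬(¬q ∧ ¬p) there: b:F, e:T. ✗
d: no successors, so □□¬(¬q ∧ ¬p) holds vacuously. ✓
e: no successors, so □□¬(¬q ∧ ¬p) holds vacuously. ✓
Satisfying worlds: {d, e}.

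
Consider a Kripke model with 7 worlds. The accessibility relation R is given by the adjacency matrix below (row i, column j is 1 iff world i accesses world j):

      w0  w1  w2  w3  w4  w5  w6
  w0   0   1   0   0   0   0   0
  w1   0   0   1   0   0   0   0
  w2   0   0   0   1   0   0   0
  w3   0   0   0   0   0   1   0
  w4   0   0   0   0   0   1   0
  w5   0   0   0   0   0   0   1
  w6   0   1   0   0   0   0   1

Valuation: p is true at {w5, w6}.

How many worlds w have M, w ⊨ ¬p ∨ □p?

w0: ¬p is T, □p is F. ✓
w1: ¬p is T, □p is F. ✓
w2: ¬p is T, □p is F. ✓
w3: ¬p is T, □p is T. ✓
w4: ¬p is T, □p is T. ✓
w5: ¬p is F, □p is T. ✓
w6: ¬p is F, □p is F. ✗
Satisfying worlds: {w0, w1, w2, w3, w4, w5}.

6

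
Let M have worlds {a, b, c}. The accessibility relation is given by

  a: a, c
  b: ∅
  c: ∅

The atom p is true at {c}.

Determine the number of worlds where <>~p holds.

1

a: successors {a, c}; ~p there: a:T, c:F. ✓
b: no successors, so <>~p fails. ✗
c: no successors, so <>~p fails. ✗
Satisfying worlds: {a}.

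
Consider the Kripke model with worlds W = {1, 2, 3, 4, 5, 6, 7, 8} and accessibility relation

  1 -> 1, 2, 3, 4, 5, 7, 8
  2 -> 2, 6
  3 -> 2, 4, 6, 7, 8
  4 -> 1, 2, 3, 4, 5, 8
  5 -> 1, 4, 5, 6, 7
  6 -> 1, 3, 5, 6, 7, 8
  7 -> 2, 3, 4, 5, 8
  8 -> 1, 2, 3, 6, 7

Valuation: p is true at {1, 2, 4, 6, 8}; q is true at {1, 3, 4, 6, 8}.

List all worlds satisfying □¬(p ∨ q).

∅

1: successors {1, 2, 3, 4, 5, 7, 8}; ¬(p ∨ q) there: 1:F, 2:F, 3:F, 4:F, 5:T, 7:T, 8:F. ✗
2: successors {2, 6}; ¬(p ∨ q) there: 2:F, 6:F. ✗
3: successors {2, 4, 6, 7, 8}; ¬(p ∨ q) there: 2:F, 4:F, 6:F, 7:T, 8:F. ✗
4: successors {1, 2, 3, 4, 5, 8}; ¬(p ∨ q) there: 1:F, 2:F, 3:F, 4:F, 5:T, 8:F. ✗
5: successors {1, 4, 5, 6, 7}; ¬(p ∨ q) there: 1:F, 4:F, 5:T, 6:F, 7:T. ✗
6: successors {1, 3, 5, 6, 7, 8}; ¬(p ∨ q) there: 1:F, 3:F, 5:T, 6:F, 7:T, 8:F. ✗
7: successors {2, 3, 4, 5, 8}; ¬(p ∨ q) there: 2:F, 3:F, 4:F, 5:T, 8:F. ✗
8: successors {1, 2, 3, 6, 7}; ¬(p ∨ q) there: 1:F, 2:F, 3:F, 6:F, 7:T. ✗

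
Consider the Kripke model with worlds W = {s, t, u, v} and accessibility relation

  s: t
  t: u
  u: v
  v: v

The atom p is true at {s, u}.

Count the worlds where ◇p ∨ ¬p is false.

2

s: ◇p is F, ¬p is F. ✗
t: ◇p is T, ¬p is T. ✓
u: ◇p is F, ¬p is F. ✗
v: ◇p is F, ¬p is T. ✓
Satisfying worlds: {t, v}.
So ◇p ∨ ¬p fails at the other 2 worlds.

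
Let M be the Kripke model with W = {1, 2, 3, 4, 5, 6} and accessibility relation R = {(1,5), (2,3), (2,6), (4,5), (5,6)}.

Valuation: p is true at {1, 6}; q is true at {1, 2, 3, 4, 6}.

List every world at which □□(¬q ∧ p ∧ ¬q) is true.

{2, 3, 5, 6}

1: successors {5}; □(¬q ∧ p ∧ ¬q) there: 5:F. ✗
2: successors {3, 6}; □(¬q ∧ p ∧ ¬q) there: 3:T, 6:T. ✓
3: no successors, so □□(¬q ∧ p ∧ ¬q) holds vacuously. ✓
4: successors {5}; □(¬q ∧ p ∧ ¬q) there: 5:F. ✗
5: successors {6}; □(¬q ∧ p ∧ ¬q) there: 6:T. ✓
6: no successors, so □□(¬q ∧ p ∧ ¬q) holds vacuously. ✓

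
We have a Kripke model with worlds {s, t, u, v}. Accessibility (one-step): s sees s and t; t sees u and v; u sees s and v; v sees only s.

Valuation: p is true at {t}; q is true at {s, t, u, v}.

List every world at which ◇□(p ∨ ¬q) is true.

s: successors {s, t}; □(p ∨ ¬q) there: s:F, t:F. ✗
t: successors {u, v}; □(p ∨ ¬q) there: u:F, v:F. ✗
u: successors {s, v}; □(p ∨ ¬q) there: s:F, v:F. ✗
v: successors {s}; □(p ∨ ¬q) there: s:F. ✗

∅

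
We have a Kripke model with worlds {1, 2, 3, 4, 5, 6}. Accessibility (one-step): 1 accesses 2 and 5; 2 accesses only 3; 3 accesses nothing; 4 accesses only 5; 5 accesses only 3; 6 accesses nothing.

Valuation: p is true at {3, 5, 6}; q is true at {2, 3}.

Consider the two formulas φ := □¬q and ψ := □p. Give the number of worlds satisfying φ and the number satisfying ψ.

For □¬q:
1: successors {2, 5}; ¬q there: 2:F, 5:T. ✗
2: successors {3}; ¬q there: 3:F. ✗
3: no successors, so □¬q holds vacuously. ✓
4: successors {5}; ¬q there: 5:T. ✓
5: successors {3}; ¬q there: 3:F. ✗
6: no successors, so □¬q holds vacuously. ✓
— 3 worlds.
For □p:
1: successors {2, 5}; p there: 2:F, 5:T. ✗
2: successors {3}; p there: 3:T. ✓
3: no successors, so □p holds vacuously. ✓
4: successors {5}; p there: 5:T. ✓
5: successors {3}; p there: 3:T. ✓
6: no successors, so □p holds vacuously. ✓
— 5 worlds.

3 and 5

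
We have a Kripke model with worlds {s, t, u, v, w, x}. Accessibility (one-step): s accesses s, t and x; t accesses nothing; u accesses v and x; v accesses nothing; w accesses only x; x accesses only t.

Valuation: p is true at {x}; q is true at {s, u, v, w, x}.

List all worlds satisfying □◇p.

{t, v}

s: successors {s, t, x}; ◇p there: s:T, t:F, x:F. ✗
t: no successors, so □◇p holds vacuously. ✓
u: successors {v, x}; ◇p there: v:F, x:F. ✗
v: no successors, so □◇p holds vacuously. ✓
w: successors {x}; ◇p there: x:F. ✗
x: successors {t}; ◇p there: t:F. ✗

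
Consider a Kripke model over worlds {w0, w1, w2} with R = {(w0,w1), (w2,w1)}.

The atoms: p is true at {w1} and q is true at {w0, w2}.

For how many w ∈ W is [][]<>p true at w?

3

w0: successors {w1}; []<>p there: w1:T. ✓
w1: no successors, so [][]<>p holds vacuously. ✓
w2: successors {w1}; []<>p there: w1:T. ✓
Satisfying worlds: {w0, w1, w2}.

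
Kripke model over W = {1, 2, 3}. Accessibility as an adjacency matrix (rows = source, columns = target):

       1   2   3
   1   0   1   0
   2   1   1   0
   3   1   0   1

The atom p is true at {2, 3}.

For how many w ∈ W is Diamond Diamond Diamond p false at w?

1: successors {2}; Diamond Diamond p there: 2:T. ✓
2: successors {1, 2}; Diamond Diamond p there: 1:T, 2:T. ✓
3: successors {1, 3}; Diamond Diamond p there: 1:T, 3:T. ✓
Satisfying worlds: {1, 2, 3}.
So Diamond Diamond Diamond p fails at the other 0 worlds.

0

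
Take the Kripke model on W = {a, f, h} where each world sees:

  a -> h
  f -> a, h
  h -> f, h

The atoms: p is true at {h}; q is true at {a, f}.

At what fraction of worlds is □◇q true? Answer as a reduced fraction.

a: successors {h}; ◇q there: h:T. ✓
f: successors {a, h}; ◇q there: a:F, h:T. ✗
h: successors {f, h}; ◇q there: f:T, h:T. ✓
That's 2 of 3 worlds, so 2/3.

2/3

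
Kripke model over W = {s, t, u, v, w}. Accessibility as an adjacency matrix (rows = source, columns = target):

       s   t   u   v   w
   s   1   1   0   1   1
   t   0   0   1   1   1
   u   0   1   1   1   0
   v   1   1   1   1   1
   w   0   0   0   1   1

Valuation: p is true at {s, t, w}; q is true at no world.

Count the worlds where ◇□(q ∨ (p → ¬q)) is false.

0

s: successors {s, t, v, w}; □(q ∨ (p → ¬q)) there: s:T, t:T, v:T, w:T. ✓
t: successors {u, v, w}; □(q ∨ (p → ¬q)) there: u:T, v:T, w:T. ✓
u: successors {t, u, v}; □(q ∨ (p → ¬q)) there: t:T, u:T, v:T. ✓
v: successors {s, t, u, v, w}; □(q ∨ (p → ¬q)) there: s:T, t:T, u:T, v:T, w:T. ✓
w: successors {v, w}; □(q ∨ (p → ¬q)) there: v:T, w:T. ✓
Satisfying worlds: {s, t, u, v, w}.
So ◇□(q ∨ (p → ¬q)) fails at the other 0 worlds.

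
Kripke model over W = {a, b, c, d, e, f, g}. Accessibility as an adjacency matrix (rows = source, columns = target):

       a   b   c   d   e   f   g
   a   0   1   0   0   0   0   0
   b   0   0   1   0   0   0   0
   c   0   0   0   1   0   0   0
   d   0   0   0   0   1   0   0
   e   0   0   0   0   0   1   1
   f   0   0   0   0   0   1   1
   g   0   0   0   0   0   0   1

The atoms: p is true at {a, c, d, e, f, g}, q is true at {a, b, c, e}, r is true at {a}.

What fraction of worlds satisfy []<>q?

a: successors {b}; <>q there: b:T. ✓
b: successors {c}; <>q there: c:F. ✗
c: successors {d}; <>q there: d:T. ✓
d: successors {e}; <>q there: e:F. ✗
e: successors {f, g}; <>q there: f:F, g:F. ✗
f: successors {f, g}; <>q there: f:F, g:F. ✗
g: successors {g}; <>q there: g:F. ✗
That's 2 of 7 worlds, so 2/7.

2/7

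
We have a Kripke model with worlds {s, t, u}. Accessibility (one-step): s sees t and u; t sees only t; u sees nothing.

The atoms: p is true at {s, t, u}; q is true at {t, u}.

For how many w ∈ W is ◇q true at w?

s: successors {t, u}; q there: t:T, u:T. ✓
t: successors {t}; q there: t:T. ✓
u: no successors, so ◇q fails. ✗
Satisfying worlds: {s, t}.

2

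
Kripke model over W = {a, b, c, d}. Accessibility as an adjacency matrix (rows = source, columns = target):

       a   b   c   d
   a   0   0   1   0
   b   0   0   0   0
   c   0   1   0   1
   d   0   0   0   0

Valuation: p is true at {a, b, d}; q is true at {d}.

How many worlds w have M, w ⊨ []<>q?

a: successors {c}; <>q there: c:T. ✓
b: no successors, so []<>q holds vacuously. ✓
c: successors {b, d}; <>q there: b:F, d:F. ✗
d: no successors, so []<>q holds vacuously. ✓
Satisfying worlds: {a, b, d}.

3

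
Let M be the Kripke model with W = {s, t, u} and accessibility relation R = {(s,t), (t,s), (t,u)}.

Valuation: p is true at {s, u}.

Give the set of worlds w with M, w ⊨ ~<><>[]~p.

{t, u}

s: <><>[]~p is T. ✗
t: <><>[]~p is F. ✓
u: <><>[]~p is F. ✓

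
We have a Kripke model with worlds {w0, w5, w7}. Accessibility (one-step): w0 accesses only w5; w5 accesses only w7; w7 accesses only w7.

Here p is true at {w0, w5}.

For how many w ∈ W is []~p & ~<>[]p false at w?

w0: []~p is F, ~<>[]p is T. ✗
w5: []~p is T, ~<>[]p is T. ✓
w7: []~p is T, ~<>[]p is T. ✓
Satisfying worlds: {w5, w7}.
So []~p & ~<>[]p fails at the other 1 world.

1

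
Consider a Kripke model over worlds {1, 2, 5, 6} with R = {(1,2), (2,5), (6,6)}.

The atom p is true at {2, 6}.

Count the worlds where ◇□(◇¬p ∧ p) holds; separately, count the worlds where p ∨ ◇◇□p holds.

1 and 3

For ◇□(◇¬p ∧ p):
1: successors {2}; □(◇¬p ∧ p) there: 2:F. ✗
2: successors {5}; □(◇¬p ∧ p) there: 5:T. ✓
5: no successors, so ◇□(◇¬p ∧ p) fails. ✗
6: successors {6}; □(◇¬p ∧ p) there: 6:F. ✗
— 1 world.
For p ∨ ◇◇□p:
1: p is F, ◇◇□p is T. ✓
2: p is T, ◇◇□p is F. ✓
5: p is F, ◇◇□p is F. ✗
6: p is T, ◇◇□p is T. ✓
— 3 worlds.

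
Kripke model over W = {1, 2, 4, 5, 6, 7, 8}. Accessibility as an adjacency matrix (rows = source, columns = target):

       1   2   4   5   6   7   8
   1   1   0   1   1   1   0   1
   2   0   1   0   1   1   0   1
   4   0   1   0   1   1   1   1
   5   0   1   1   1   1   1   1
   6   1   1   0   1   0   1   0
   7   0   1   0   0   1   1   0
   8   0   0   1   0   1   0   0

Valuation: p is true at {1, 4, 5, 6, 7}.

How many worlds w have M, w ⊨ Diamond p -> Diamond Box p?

1: Diamond p is T, Diamond Box p is T. ✓
2: Diamond p is T, Diamond Box p is T. ✓
4: Diamond p is T, Diamond Box p is T. ✓
5: Diamond p is T, Diamond Box p is T. ✓
6: Diamond p is T, Diamond Box p is F. ✗
7: Diamond p is T, Diamond Box p is F. ✗
8: Diamond p is T, Diamond Box p is F. ✗
Satisfying worlds: {1, 2, 4, 5}.

4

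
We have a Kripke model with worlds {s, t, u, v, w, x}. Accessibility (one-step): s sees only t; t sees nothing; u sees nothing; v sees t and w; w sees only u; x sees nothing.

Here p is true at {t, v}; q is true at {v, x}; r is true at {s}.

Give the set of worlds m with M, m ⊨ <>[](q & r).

s: successors {t}; [](q & r) there: t:T. ✓
t: no successors, so <>[](q & r) fails. ✗
u: no successors, so <>[](q & r) fails. ✗
v: successors {t, w}; [](q & r) there: t:T, w:F. ✓
w: successors {u}; [](q & r) there: u:T. ✓
x: no successors, so <>[](q & r) fails. ✗

{s, v, w}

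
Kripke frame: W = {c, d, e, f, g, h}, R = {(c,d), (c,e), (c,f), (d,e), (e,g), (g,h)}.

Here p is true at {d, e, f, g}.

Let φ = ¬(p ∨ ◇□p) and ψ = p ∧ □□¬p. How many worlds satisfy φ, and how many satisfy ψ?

For ¬(p ∨ ◇□p):
c: p ∨ ◇□p is T. ✗
d: p ∨ ◇□p is T. ✗
e: p ∨ ◇□p is T. ✗
f: p ∨ ◇□p is T. ✗
g: p ∨ ◇□p is T. ✗
h: p ∨ ◇□p is F. ✓
— 1 world.
For p ∧ □□¬p:
c: p is F, □□¬p is F. ✗
d: p is T, □□¬p is F. ✗
e: p is T, □□¬p is T. ✓
f: p is T, □□¬p is T. ✓
g: p is T, □□¬p is T. ✓
h: p is F, □□¬p is T. ✗
— 3 worlds.

1 and 3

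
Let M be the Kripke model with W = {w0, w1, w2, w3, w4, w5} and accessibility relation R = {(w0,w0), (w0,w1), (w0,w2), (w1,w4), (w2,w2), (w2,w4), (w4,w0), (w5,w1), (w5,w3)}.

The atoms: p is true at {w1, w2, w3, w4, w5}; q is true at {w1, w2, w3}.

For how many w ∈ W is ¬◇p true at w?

2

w0: ◇p is T. ✗
w1: ◇p is T. ✗
w2: ◇p is T. ✗
w3: ◇p is F. ✓
w4: ◇p is F. ✓
w5: ◇p is T. ✗
Satisfying worlds: {w3, w4}.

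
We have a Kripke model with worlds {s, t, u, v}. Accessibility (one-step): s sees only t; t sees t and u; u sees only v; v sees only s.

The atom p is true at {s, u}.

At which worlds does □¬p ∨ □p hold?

s: □¬p is T, □p is F. ✓
t: □¬p is F, □p is F. ✗
u: □¬p is T, □p is F. ✓
v: □¬p is F, □p is T. ✓

{s, u, v}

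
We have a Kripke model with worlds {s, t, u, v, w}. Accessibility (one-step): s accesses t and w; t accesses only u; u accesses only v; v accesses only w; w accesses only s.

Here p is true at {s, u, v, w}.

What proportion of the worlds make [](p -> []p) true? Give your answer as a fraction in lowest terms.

4/5

s: successors {t, w}; p -> []p there: t:T, w:T. ✓
t: successors {u}; p -> []p there: u:T. ✓
u: successors {v}; p -> []p there: v:T. ✓
v: successors {w}; p -> []p there: w:T. ✓
w: successors {s}; p -> []p there: s:F. ✗
That's 4 of 5 worlds, so 4/5.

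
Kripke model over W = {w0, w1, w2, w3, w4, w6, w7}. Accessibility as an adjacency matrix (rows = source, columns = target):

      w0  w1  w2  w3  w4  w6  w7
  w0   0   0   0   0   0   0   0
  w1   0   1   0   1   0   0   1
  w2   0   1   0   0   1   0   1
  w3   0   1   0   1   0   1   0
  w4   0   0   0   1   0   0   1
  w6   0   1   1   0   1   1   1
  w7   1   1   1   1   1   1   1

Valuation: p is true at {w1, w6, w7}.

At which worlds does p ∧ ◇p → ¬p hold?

w0: p ∧ ◇p is F, ¬p is T. ✓
w1: p ∧ ◇p is T, ¬p is F. ✗
w2: p ∧ ◇p is F, ¬p is T. ✓
w3: p ∧ ◇p is F, ¬p is T. ✓
w4: p ∧ ◇p is F, ¬p is T. ✓
w6: p ∧ ◇p is T, ¬p is F. ✗
w7: p ∧ ◇p is T, ¬p is F. ✗

{w0, w2, w3, w4}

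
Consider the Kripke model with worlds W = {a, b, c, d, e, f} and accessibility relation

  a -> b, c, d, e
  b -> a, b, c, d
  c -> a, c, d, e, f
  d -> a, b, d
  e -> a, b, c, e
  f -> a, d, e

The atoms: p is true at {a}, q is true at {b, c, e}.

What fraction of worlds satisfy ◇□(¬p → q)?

a: successors {b, c, d, e}; □(¬p → q) there: b:F, c:F, d:F, e:T. ✓
b: successors {a, b, c, d}; □(¬p → q) there: a:F, b:F, c:F, d:F. ✗
c: successors {a, c, d, e, f}; □(¬p → q) there: a:F, c:F, d:F, e:T, f:F. ✓
d: successors {a, b, d}; □(¬p → q) there: a:F, b:F, d:F. ✗
e: successors {a, b, c, e}; □(¬p → q) there: a:F, b:F, c:F, e:T. ✓
f: successors {a, d, e}; □(¬p → q) there: a:F, d:F, e:T. ✓
That's 4 of 6 worlds, so 4/6 = 2/3.

2/3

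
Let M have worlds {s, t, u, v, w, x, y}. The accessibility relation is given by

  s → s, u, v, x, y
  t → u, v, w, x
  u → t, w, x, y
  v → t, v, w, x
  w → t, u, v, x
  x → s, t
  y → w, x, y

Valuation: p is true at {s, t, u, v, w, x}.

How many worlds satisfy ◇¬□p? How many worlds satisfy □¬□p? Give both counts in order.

For ◇¬□p:
s: successors {s, u, v, x, y}; ¬□p there: s:T, u:T, v:F, x:F, y:T. ✓
t: successors {u, v, w, x}; ¬□p there: u:T, v:F, w:F, x:F. ✓
u: successors {t, w, x, y}; ¬□p there: t:F, w:F, x:F, y:T. ✓
v: successors {t, v, w, x}; ¬□p there: t:F, v:F, w:F, x:F. ✗
w: successors {t, u, v, x}; ¬□p there: t:F, u:T, v:F, x:F. ✓
x: successors {s, t}; ¬□p there: s:T, t:F. ✓
y: successors {w, x, y}; ¬□p there: w:F, x:F, y:T. ✓
— 6 worlds.
For □¬□p:
s: successors {s, u, v, x, y}; ¬□p there: s:T, u:T, v:F, x:F, y:T. ✗
t: successors {u, v, w, x}; ¬□p there: u:T, v:F, w:F, x:F. ✗
u: successors {t, w, x, y}; ¬□p there: t:F, w:F, x:F, y:T. ✗
v: successors {t, v, w, x}; ¬□p there: t:F, v:F, w:F, x:F. ✗
w: successors {t, u, v, x}; ¬□p there: t:F, u:T, v:F, x:F. ✗
x: successors {s, t}; ¬□p there: s:T, t:F. ✗
y: successors {w, x, y}; ¬□p there: w:F, x:F, y:T. ✗
— 0 worlds.

6 and 0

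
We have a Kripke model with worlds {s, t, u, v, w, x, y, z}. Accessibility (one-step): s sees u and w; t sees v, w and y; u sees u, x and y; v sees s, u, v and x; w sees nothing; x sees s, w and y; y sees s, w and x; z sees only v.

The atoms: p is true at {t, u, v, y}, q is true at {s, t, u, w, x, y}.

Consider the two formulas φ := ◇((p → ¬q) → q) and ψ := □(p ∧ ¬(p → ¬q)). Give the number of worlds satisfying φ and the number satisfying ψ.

For ◇((p → ¬q) → q):
s: successors {u, w}; (p → ¬q) → q there: u:T, w:T. ✓
t: successors {v, w, y}; (p → ¬q) → q there: v:F, w:T, y:T. ✓
u: successors {u, x, y}; (p → ¬q) → q there: u:T, x:T, y:T. ✓
v: successors {s, u, v, x}; (p → ¬q) → q there: s:T, u:T, v:F, x:T. ✓
w: no successors, so ◇((p → ¬q) → q) fails. ✗
x: successors {s, w, y}; (p → ¬q) → q there: s:T, w:T, y:T. ✓
y: successors {s, w, x}; (p → ¬q) → q there: s:T, w:T, x:T. ✓
z: successors {v}; (p → ¬q) → q there: v:F. ✗
— 6 worlds.
For □(p ∧ ¬(p → ¬q)):
s: successors {u, w}; p ∧ ¬(p → ¬q) there: u:T, w:F. ✗
t: successors {v, w, y}; p ∧ ¬(p → ¬q) there: v:F, w:F, y:T. ✗
u: successors {u, x, y}; p ∧ ¬(p → ¬q) there: u:T, x:F, y:T. ✗
v: successors {s, u, v, x}; p ∧ ¬(p → ¬q) there: s:F, u:T, v:F, x:F. ✗
w: no successors, so □(p ∧ ¬(p → ¬q)) holds vacuously. ✓
x: successors {s, w, y}; p ∧ ¬(p → ¬q) there: s:F, w:F, y:T. ✗
y: successors {s, w, x}; p ∧ ¬(p → ¬q) there: s:F, w:F, x:F. ✗
z: successors {v}; p ∧ ¬(p → ¬q) there: v:F. ✗
— 1 world.

6 and 1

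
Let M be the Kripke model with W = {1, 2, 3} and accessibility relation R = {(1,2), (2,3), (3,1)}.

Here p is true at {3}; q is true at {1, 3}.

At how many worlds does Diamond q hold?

1: successors {2}; q there: 2:F. ✗
2: successors {3}; q there: 3:T. ✓
3: successors {1}; q there: 1:T. ✓
Satisfying worlds: {2, 3}.

2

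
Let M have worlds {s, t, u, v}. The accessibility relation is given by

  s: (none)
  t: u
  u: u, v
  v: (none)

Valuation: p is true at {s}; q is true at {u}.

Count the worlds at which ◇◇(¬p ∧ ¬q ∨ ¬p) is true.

s: no successors, so ◇◇(¬p ∧ ¬q ∨ ¬p) fails. ✗
t: successors {u}; ◇(¬p ∧ ¬q ∨ ¬p) there: u:T. ✓
u: successors {u, v}; ◇(¬p ∧ ¬q ∨ ¬p) there: u:T, v:F. ✓
v: no successors, so ◇◇(¬p ∧ ¬q ∨ ¬p) fails. ✗
Satisfying worlds: {t, u}.

2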